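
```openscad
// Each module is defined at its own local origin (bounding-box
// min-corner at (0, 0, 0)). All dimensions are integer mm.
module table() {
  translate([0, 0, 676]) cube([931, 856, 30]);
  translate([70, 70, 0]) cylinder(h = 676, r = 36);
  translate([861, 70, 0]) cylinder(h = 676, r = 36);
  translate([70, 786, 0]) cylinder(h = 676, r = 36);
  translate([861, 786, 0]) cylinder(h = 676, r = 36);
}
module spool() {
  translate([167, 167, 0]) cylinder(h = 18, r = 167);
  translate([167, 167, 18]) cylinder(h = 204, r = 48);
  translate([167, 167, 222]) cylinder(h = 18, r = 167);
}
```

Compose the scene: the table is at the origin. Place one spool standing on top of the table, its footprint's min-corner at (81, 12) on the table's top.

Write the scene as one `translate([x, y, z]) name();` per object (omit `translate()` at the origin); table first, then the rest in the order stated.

table();
translate([81, 12, 706]) spool();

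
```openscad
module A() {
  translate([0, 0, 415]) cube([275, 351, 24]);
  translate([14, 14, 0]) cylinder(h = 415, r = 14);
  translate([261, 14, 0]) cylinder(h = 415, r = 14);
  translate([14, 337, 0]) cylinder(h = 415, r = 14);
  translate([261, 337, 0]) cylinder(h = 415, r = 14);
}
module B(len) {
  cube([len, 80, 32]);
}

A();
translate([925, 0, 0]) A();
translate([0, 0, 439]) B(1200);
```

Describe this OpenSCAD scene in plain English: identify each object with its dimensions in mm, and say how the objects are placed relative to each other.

A is a four-legged stool. The seat is 275×351 mm, 24 mm thick, top at z = 439 mm. It stands on four round legs, each 28 mm in diameter, from z = 0 to the seat underside, each leg's axis is inset half a diameter from the nearest pair of seat edges (so the leg's bounding box is flush with the corner).

B is a rectangular beam 1200 mm long (x), 80 mm deep (y), 32 mm thick (z).

The beam spans the tops of two stools placed 650 mm apart, resting at z = 439 mm.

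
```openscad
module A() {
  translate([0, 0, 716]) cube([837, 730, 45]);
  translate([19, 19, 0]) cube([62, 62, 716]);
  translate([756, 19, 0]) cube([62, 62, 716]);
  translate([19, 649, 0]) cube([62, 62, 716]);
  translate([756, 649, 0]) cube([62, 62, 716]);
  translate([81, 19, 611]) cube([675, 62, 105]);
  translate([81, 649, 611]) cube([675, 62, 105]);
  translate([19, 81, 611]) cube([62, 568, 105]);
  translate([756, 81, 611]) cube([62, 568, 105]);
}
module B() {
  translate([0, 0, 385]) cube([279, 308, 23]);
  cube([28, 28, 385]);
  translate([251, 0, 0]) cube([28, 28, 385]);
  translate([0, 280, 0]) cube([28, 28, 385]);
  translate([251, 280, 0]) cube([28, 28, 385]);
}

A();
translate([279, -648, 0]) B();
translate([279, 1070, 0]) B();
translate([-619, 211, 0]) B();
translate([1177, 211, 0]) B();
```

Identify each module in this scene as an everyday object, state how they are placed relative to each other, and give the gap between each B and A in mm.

Each stool's nearest face is 340 mm from the table's bounding box.

A is a table. B is a stool. Four stools sit around the table at the −y, +y, −x, +x sides. The gap between each stool and the table is 340 mm.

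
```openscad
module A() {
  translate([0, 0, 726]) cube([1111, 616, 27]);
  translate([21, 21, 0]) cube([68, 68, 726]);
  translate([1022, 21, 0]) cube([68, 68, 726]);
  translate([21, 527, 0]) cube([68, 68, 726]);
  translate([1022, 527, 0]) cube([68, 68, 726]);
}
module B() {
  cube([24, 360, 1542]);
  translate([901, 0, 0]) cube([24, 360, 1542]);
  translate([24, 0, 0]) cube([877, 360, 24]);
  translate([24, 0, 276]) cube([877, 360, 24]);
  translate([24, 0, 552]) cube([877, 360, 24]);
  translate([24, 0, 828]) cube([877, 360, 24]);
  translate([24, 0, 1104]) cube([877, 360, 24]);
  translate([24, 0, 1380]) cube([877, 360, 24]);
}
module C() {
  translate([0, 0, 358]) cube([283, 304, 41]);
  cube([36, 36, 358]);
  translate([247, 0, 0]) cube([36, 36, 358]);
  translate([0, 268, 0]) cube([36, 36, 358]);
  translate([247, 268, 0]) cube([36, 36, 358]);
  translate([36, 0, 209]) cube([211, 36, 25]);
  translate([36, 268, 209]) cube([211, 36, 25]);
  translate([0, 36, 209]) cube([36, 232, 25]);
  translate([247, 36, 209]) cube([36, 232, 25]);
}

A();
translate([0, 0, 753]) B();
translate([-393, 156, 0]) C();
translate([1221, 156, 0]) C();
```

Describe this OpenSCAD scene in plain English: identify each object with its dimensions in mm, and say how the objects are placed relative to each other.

A is a rectangular dining table. The top is 1111×616×27 mm with its upper surface at z = 753 mm. It stands on four 68×68 mm square legs, each inset 21 mm from the nearest pair of top edges, running from the floor to the underside of the top.

B is a bookshelf 925 mm wide overall, 360 mm deep and 1542 mm tall. The two sides are 24 mm thick vertical panels. 6 horizontal shelves of 24 mm thickness span between the inner faces of the sides; the lowest shelf sits on the floor and shelves are stacked with a clear vertical gap of 252 mm between each pair.

C is a simple wooden stool: a rectangular seat 283 mm (x) by 304 mm (y), 41 mm thick, top face at z = 399 mm, on four square legs, each 36×36 mm in cross-section. The legs rest on z = 0, each flush with a corner of the seat. Four stretchers, 36 mm wide and 25 mm tall, connect adjacent legs with their undersides at z = 209 mm, each running between the inner faces of the legs it joins and aligned with the legs' outer faces on the other axis.

The bookshelf is on top of the table. Two stools sit around the table at the −x, +x sides.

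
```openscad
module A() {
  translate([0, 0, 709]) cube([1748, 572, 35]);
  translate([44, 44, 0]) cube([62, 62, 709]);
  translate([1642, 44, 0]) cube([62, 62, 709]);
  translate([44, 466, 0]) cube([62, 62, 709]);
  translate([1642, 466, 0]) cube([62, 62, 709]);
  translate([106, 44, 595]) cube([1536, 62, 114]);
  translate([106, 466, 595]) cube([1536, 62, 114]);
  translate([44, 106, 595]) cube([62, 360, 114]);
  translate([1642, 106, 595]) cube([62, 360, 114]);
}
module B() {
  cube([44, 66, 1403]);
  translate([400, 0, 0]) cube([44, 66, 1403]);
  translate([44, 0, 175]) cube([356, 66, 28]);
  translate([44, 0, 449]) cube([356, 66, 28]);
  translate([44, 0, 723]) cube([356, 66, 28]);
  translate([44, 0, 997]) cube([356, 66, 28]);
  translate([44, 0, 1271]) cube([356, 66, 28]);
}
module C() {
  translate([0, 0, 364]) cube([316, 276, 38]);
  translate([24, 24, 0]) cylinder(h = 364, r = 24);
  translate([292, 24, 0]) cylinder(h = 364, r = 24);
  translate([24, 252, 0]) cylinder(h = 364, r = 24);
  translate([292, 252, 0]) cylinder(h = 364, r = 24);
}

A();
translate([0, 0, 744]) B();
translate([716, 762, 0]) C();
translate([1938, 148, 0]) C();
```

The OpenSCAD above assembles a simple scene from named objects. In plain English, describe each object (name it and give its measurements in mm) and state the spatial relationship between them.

A is a rectangular dining table. The top is 1748×572×35 mm with its upper surface at z = 744 mm. It stands on four 62×62 mm square legs, each inset 44 mm from the nearest pair of top edges, running from the floor to the underside of the top. Four apron rails, 62 mm thick and 114 mm tall, run between adjacent legs with their top edges flush with the underside of the top and their outer faces flush with the legs' outer faces.

B is a straight ladder. Two 44×66 mm vertical rails, 1403 mm tall, stand 444 mm apart (outside-to-outside) with their front faces coplanar on the −y side. 5 rungs, each 66 mm deep and 28 mm tall, span between the inner faces of the rails, front faces flush with the rails. The lowest rung's underside is at z = 175 mm and rungs are spaced 274 mm apart (underside to underside).

C is a four-legged stool. The seat is 316×276 mm, 38 mm thick, top at z = 402 mm. It stands on four round legs, each 48 mm in diameter, from z = 0 to the seat underside, each leg's axis is inset half a diameter from the nearest pair of seat edges (so the leg's bounding box is flush with the corner).

The ladder is on top of the table. Two stools sit around the table at the +y, +x sides.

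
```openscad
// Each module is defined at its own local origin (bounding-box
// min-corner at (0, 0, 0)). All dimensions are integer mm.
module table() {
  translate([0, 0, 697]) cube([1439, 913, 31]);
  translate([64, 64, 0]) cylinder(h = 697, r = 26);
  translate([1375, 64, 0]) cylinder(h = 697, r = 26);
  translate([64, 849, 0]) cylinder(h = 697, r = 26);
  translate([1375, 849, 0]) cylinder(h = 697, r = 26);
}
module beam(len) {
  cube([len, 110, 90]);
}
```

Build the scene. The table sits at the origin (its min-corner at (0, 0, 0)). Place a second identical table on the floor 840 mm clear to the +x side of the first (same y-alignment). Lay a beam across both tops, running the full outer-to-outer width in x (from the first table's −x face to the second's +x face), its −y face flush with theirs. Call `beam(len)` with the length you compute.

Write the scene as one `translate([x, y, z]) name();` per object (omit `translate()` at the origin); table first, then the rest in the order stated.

table();
translate([2279, 0, 0]) table();
translate([0, 0, 728]) beam(3718);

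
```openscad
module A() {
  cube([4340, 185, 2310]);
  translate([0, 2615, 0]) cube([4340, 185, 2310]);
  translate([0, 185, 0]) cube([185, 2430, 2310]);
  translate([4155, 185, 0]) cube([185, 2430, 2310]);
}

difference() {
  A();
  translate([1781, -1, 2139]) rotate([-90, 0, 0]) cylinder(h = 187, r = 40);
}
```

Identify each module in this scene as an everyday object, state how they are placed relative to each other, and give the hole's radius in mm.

The subtracted cylinder has r = 40 mm.

A is a house frame. The house frame has a circular hole through its front wall. The hole's radius is 40 mm.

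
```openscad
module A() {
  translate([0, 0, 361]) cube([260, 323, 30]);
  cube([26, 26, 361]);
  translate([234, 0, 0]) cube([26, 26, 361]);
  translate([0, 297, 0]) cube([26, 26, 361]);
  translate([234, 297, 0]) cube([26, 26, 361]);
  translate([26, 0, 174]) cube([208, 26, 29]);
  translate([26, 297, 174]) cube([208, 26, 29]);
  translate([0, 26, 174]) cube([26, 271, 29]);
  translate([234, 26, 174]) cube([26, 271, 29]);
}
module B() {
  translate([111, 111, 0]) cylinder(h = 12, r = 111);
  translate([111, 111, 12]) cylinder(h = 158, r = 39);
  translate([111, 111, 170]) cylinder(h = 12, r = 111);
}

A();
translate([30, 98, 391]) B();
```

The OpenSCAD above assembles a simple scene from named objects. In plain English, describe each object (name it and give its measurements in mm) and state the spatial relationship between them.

A is a four-legged stool. The seat is a 260×323×30 mm slab whose top surface is at z = 391 mm; four square legs, each 26×26 mm in cross-section, run from the floor (z = 0) to the underside of the seat, each flush with a corner of the seat. Four stretchers, 26 mm wide and 29 mm tall, connect adjacent legs with their undersides at z = 174 mm, each running between the inner faces of the legs it joins and aligned with the legs' outer faces on the other axis.

B is a spool: two coaxial disc flanges of radius 111 mm and thickness 12 mm, joined by a core cylinder of radius 39 mm and height 158 mm. The lower flange rests on z = 0 and the three cylinders share a vertical axis.

The spool is on top of the stool.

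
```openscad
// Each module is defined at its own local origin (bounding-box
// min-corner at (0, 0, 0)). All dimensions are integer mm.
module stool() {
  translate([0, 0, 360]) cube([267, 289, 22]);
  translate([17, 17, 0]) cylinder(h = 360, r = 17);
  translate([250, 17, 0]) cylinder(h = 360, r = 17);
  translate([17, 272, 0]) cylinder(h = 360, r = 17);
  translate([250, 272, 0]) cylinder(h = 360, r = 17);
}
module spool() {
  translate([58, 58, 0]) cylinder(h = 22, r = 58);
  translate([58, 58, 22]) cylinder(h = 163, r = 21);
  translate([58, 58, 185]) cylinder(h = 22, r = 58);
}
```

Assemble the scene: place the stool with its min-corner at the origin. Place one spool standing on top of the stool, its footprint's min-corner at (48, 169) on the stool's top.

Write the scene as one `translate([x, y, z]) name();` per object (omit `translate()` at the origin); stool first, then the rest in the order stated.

stool();
translate([48, 169, 382]) spool();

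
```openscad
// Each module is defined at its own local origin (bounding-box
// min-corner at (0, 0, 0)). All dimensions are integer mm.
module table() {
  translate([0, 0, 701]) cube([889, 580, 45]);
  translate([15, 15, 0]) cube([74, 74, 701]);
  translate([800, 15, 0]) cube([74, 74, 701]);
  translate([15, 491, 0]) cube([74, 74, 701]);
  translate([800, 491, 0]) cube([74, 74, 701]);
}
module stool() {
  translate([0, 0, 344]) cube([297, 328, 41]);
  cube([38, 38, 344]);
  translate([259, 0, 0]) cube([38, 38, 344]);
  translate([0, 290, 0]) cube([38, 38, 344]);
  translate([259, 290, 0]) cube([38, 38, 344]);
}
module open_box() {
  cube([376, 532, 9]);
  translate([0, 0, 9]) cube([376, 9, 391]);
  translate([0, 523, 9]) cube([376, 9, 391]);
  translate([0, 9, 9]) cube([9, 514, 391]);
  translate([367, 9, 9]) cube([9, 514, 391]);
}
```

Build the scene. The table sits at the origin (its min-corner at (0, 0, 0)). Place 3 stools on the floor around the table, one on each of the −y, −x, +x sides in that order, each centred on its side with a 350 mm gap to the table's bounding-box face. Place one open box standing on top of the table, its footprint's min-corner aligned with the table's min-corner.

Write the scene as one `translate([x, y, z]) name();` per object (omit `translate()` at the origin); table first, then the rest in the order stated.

table();
translate([296, -678, 0]) stool();
translate([-647, 126, 0]) stool();
translate([1239, 126, 0]) stool();
translate([0, 0, 746]) open_box();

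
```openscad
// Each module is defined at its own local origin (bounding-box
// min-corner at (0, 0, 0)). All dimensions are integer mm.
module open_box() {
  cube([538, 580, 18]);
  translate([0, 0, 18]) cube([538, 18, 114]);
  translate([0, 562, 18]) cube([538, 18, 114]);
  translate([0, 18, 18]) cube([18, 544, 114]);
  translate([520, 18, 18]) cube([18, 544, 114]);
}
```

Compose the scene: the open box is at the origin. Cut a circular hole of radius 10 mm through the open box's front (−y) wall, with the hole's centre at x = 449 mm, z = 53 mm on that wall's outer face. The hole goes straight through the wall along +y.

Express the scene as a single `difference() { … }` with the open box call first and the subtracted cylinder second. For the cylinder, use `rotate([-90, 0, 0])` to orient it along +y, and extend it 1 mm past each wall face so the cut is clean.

difference() {
  open_box();
  translate([449, -1, 53]) rotate([-90, 0, 0]) cylinder(h = 20, r = 10);
}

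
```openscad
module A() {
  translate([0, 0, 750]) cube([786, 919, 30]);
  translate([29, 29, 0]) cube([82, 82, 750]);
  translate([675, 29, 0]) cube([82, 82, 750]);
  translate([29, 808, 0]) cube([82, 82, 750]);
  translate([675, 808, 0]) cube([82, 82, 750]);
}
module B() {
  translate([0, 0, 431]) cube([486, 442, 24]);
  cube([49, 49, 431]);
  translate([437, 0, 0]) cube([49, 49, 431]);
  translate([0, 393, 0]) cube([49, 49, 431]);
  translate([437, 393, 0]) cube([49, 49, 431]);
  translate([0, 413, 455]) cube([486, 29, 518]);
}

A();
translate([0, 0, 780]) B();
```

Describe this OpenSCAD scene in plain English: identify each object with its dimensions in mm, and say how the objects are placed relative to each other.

A is a rectangular dining table. The top is 786×919×30 mm with its upper surface at z = 780 mm. It stands on four 82×82 mm square legs, each inset 29 mm from the nearest pair of top edges, running from the floor to the underside of the top.

B is a chair: 486×442 mm seat, 24 mm thick, top at z = 455 mm, on four 49 mm square corner legs flush with the seat edges. A 29 mm thick backrest slab spans the full seat width, extending 518 mm above the seat top, its back face flush with the seat's +y edge.

The chair is on top of the table.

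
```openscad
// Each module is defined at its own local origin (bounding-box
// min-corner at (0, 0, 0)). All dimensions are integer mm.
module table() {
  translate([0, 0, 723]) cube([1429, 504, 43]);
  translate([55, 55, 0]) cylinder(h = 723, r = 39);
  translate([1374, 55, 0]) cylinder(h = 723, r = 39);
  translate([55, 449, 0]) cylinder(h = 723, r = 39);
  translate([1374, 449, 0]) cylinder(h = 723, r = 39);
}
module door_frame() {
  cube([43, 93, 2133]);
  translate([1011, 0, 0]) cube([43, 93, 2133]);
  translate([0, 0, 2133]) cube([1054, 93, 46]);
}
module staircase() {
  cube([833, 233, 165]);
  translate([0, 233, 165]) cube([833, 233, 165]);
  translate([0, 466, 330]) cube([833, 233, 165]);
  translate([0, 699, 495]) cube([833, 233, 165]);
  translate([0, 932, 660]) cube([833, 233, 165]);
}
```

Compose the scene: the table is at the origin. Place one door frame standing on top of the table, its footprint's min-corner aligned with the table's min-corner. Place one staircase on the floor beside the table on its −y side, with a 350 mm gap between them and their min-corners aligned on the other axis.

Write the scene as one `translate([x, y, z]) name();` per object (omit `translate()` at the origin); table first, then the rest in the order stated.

table();
translate([0, 0, 766]) door_frame();
translate([0, -1515, 0]) staircase();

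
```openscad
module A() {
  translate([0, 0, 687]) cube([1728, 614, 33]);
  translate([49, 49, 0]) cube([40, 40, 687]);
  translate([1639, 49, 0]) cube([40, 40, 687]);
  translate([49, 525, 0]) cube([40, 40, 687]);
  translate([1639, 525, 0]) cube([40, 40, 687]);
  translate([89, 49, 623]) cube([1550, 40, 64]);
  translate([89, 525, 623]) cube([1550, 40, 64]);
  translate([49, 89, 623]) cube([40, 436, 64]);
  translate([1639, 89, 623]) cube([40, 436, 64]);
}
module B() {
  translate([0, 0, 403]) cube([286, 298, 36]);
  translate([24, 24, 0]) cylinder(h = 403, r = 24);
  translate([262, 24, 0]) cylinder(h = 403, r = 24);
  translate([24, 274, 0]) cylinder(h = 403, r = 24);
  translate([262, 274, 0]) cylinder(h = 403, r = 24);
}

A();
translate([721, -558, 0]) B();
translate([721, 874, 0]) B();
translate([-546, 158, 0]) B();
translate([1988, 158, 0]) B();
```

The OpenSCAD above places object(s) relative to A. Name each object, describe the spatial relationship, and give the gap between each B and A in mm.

Each stool's nearest face is 260 mm from the table's bounding box.

A is a table. B is a stool. Four stools sit around the table at the −y, +y, −x, +x sides. The gap between each stool and the table is 260 mm.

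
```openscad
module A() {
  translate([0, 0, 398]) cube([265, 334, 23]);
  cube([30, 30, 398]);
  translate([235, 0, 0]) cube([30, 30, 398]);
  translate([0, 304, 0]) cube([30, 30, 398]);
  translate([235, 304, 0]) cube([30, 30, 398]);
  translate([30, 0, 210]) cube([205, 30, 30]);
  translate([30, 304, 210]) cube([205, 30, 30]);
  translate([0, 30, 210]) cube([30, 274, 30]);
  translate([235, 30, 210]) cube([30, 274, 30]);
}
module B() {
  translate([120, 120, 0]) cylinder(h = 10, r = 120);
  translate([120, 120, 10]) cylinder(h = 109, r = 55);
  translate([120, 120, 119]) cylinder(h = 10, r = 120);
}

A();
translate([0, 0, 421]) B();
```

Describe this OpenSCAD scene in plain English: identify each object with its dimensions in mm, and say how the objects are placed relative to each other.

A is a four-legged stool. The seat is a 265×334×23 mm slab whose top surface is at z = 421 mm; four square legs, each 30×30 mm in cross-section, run from the floor (z = 0) to the underside of the seat, each flush with a corner of the seat. Four stretchers, 30 mm wide and 30 mm tall, connect adjacent legs with their undersides at z = 210 mm, each running between the inner faces of the legs it joins and aligned with the legs' outer faces on the other axis.

B is a spool: two coaxial disc flanges of radius 120 mm and thickness 10 mm, joined by a core cylinder of radius 55 mm and height 109 mm. The lower flange rests on z = 0 and the three cylinders share a vertical axis.

The spool is on top of the stool.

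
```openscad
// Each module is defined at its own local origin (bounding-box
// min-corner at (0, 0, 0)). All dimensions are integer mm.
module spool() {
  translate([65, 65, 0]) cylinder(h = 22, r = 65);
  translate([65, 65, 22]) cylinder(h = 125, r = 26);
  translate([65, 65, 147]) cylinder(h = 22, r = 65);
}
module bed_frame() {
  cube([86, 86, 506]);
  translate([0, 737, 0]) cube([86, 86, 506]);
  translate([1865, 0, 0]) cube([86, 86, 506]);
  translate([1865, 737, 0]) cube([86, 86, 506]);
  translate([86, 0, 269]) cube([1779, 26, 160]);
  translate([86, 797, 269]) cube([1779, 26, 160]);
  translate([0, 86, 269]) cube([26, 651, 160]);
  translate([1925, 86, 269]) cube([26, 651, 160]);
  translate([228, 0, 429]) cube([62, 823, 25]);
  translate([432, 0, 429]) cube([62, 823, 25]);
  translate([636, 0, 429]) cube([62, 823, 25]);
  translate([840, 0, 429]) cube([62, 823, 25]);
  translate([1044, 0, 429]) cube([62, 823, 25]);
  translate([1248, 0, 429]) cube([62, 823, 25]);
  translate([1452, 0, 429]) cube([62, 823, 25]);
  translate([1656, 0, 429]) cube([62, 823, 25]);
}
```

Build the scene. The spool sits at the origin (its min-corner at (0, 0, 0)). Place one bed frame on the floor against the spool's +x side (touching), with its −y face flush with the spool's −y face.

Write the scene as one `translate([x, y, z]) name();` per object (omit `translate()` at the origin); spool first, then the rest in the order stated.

spool();
translate([130, 0, 0]) bed_frame();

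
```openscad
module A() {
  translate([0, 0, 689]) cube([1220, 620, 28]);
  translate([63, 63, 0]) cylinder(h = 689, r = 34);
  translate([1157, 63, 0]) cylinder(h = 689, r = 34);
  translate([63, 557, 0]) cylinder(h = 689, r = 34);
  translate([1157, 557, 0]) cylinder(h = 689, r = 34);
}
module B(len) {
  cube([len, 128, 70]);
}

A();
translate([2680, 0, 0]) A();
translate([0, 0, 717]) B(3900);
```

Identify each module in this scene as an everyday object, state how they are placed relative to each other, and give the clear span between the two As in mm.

Second table starts at x = 2680; first ends at x = 1220; clear span = 2680 − 1220 = 1460 mm.

A is a table. B is a beam. A beam spans the tops of two tables. The clear span between the two tables is 1460 mm.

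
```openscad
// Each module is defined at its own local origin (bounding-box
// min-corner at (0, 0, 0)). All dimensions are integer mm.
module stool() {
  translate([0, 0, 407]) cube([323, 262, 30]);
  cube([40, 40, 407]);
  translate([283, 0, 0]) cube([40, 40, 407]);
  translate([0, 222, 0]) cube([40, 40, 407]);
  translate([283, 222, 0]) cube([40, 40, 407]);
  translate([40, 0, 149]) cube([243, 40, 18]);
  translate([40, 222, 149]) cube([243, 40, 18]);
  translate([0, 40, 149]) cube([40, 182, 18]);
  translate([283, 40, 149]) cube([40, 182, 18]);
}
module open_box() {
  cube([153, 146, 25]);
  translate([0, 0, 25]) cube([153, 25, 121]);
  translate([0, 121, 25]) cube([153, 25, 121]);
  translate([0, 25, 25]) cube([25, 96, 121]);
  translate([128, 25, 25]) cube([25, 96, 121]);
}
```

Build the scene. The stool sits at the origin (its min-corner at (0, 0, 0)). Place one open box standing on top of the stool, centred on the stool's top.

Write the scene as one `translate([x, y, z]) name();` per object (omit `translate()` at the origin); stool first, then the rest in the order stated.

stool();
translate([85, 58, 437]) open_box();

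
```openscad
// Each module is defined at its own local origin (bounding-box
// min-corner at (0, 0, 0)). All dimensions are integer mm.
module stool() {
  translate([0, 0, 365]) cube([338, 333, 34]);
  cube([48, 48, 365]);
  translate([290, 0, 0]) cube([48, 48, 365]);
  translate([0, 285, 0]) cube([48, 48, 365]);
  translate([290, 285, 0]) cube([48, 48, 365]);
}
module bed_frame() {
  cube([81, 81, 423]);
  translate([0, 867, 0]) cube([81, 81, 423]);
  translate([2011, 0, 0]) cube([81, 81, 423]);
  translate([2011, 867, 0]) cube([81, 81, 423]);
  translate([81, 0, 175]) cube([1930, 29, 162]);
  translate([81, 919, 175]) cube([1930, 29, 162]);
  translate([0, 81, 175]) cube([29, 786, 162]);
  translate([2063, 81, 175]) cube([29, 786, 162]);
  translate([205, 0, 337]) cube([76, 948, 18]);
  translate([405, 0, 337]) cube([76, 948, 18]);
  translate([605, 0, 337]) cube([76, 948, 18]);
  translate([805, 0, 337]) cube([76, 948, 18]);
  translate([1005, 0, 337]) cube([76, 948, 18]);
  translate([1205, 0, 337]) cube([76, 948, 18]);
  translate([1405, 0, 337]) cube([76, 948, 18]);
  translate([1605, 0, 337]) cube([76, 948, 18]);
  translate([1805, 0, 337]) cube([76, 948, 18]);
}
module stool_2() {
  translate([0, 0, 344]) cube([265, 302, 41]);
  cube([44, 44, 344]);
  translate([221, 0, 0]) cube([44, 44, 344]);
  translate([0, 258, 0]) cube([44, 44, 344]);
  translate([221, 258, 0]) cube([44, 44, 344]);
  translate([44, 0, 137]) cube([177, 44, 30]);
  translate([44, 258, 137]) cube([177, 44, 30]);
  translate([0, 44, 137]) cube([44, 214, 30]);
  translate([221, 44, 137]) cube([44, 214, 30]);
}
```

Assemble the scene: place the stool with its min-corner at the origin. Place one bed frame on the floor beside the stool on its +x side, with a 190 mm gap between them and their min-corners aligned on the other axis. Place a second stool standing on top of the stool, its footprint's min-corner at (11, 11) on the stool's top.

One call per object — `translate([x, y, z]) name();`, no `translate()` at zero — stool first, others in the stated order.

stool();
translate([528, 0, 0]) bed_frame();
translate([11, 11, 399]) stool_2();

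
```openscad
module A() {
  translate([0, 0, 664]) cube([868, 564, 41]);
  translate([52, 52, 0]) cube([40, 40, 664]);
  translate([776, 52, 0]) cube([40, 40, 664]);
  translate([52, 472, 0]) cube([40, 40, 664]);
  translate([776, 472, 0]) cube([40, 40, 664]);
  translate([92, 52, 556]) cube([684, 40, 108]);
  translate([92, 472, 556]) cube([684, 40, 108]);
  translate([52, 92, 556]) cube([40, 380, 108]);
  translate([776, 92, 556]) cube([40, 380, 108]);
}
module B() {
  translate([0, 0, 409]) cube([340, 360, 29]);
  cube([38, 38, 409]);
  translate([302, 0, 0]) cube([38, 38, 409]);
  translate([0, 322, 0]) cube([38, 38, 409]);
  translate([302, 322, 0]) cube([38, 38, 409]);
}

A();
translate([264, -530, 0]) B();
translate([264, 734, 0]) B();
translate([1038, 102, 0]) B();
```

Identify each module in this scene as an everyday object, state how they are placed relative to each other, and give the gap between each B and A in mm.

A is a table. B is a stool. Three stools sit around the table at the −y, +y, +x sides. The gap between each stool and the table is 170 mm.

Each stool's nearest face is 170 mm from the table's bounding box.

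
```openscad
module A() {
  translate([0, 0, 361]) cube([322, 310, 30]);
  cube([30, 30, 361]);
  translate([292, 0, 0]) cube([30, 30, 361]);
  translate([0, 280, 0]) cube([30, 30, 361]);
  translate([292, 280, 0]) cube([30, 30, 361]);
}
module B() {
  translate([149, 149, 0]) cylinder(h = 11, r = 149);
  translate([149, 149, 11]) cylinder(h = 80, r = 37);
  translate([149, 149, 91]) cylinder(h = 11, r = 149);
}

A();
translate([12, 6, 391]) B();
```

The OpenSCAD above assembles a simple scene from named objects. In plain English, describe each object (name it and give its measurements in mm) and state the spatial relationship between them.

A is a four-legged stool. The seat is a 322×310×30 mm slab whose top surface is at z = 391 mm; four square legs, each 30×30 mm in cross-section, run from the floor (z = 0) to the underside of the seat, each flush with a corner of the seat.

B is a spool: two coaxial disc flanges of radius 149 mm and thickness 11 mm, joined by a core cylinder of radius 37 mm and height 80 mm. The lower flange rests on z = 0 and the three cylinders share a vertical axis.

The spool is on top of the stool, centred.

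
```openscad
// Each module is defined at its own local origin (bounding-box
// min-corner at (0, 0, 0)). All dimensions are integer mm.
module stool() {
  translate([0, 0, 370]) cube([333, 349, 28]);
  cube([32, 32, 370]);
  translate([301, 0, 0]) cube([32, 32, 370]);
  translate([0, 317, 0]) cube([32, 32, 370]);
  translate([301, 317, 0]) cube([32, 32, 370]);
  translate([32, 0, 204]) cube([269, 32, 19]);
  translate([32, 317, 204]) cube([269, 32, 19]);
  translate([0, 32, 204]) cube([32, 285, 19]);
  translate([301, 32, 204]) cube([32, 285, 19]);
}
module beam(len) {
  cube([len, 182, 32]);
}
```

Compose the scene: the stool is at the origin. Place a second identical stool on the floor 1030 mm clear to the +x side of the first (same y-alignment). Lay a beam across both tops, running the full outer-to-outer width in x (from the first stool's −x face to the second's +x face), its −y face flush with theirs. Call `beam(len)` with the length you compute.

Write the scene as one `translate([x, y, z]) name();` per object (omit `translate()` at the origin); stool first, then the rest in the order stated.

stool();
translate([1363, 0, 0]) stool();
translate([0, 0, 398]) beam(1696);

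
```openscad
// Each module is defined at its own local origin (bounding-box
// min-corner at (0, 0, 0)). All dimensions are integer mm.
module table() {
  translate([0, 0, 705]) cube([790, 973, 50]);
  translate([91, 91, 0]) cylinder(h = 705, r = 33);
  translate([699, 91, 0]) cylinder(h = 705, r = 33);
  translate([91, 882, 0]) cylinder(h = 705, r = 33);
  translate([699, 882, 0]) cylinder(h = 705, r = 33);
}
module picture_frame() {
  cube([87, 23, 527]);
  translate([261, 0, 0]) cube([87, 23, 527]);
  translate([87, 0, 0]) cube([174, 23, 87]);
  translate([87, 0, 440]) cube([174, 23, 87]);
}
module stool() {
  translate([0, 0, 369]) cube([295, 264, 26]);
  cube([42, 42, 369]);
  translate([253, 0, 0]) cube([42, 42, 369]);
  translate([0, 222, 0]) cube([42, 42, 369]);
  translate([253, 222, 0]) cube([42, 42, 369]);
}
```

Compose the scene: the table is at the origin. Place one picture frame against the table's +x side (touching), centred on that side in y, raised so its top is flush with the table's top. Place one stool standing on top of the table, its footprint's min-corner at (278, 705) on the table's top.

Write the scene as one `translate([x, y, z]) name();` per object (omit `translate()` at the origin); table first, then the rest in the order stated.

table();
translate([790, 475, 228]) picture_frame();
translate([278, 705, 755]) stool();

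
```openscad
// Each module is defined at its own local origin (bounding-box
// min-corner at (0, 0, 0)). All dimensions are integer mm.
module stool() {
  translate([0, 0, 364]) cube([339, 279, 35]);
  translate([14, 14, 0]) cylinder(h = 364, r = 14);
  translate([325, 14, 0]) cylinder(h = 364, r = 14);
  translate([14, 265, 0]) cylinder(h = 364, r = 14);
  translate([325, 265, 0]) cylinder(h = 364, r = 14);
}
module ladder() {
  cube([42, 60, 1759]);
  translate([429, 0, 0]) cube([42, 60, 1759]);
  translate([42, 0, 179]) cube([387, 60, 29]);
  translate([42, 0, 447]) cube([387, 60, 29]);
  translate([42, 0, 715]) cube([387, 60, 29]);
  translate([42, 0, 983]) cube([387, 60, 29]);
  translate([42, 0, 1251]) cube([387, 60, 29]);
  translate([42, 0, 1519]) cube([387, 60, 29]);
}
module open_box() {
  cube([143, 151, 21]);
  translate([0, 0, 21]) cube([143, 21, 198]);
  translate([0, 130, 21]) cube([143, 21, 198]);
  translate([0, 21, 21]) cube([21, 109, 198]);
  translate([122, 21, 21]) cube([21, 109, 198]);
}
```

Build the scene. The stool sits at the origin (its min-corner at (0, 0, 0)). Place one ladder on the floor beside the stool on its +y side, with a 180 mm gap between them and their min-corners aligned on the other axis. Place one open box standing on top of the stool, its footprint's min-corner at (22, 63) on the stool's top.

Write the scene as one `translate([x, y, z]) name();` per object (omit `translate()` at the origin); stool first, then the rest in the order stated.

stool();
translate([0, 459, 0]) ladder();
translate([22, 63, 399]) open_box();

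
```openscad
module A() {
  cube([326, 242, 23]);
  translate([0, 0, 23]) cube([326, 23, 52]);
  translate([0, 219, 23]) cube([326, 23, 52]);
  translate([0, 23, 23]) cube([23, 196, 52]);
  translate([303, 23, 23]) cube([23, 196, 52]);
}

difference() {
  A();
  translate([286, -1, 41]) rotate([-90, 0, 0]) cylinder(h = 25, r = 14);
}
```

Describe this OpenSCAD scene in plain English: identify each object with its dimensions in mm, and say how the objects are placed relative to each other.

A is an open storage box with external size 326×242×75 mm and wall thickness 23 mm (the base is also 23 mm thick). The base covers the whole footprint; the four walls stand on the base, with the y-facing walls full-width and the x-facing walls fitting between their inner faces.

The open box has a circular hole of radius 14 mm through its front wall, centred at (x = 286, z = 41).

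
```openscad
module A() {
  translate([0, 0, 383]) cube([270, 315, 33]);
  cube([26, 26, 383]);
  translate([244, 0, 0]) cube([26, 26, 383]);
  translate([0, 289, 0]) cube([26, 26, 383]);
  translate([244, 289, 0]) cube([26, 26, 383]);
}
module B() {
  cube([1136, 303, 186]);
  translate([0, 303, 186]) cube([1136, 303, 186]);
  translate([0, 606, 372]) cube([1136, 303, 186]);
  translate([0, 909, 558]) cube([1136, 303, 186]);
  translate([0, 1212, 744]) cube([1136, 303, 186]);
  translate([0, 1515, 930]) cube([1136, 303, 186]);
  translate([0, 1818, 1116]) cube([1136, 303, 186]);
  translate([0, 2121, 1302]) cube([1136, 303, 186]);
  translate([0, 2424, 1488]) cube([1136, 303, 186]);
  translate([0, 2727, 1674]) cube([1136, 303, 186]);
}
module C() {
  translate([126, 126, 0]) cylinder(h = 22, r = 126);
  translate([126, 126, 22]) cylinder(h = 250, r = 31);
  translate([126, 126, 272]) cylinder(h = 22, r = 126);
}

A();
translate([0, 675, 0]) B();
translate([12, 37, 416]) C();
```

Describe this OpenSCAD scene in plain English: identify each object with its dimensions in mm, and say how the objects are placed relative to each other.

A is a simple wooden stool: a rectangular seat 270 mm (x) by 315 mm (y), 33 mm thick, top face at z = 416 mm, on four square legs, each 26×26 mm in cross-section. The legs rest on z = 0, each flush with a corner of the seat.

B is a straight staircase of 10 solid steps. Each step is 1136 mm wide (x), 303 mm deep (y, the going) and 186 mm tall (the rise). The first step rests on the floor; each subsequent step sits one going further in +y and one rise higher in +z, directly behind and above the previous step with no overlap.

C is a spool: two coaxial disc flanges of radius 126 mm and thickness 22 mm, joined by a core cylinder of radius 31 mm and height 250 mm. The lower flange rests on z = 0 and the three cylinders share a vertical axis.

The staircase is on the floor beside the stool on its +y side. The spool is on top of the stool.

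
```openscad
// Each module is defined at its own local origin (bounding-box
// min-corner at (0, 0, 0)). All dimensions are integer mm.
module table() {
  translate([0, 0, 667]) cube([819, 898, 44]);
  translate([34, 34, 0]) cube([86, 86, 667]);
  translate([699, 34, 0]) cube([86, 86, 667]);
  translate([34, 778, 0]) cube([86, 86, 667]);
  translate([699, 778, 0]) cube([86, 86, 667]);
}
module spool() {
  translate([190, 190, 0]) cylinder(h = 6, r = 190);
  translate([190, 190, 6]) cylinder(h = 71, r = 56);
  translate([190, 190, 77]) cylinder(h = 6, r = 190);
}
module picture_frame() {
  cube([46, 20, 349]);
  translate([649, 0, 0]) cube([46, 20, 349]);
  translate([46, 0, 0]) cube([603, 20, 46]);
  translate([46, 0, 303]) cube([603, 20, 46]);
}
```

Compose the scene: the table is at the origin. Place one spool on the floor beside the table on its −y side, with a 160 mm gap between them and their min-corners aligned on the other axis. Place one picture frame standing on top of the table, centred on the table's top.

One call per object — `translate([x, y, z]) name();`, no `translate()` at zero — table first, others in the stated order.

table();
translate([0, -540, 0]) spool();
translate([62, 439, 711]) picture_frame();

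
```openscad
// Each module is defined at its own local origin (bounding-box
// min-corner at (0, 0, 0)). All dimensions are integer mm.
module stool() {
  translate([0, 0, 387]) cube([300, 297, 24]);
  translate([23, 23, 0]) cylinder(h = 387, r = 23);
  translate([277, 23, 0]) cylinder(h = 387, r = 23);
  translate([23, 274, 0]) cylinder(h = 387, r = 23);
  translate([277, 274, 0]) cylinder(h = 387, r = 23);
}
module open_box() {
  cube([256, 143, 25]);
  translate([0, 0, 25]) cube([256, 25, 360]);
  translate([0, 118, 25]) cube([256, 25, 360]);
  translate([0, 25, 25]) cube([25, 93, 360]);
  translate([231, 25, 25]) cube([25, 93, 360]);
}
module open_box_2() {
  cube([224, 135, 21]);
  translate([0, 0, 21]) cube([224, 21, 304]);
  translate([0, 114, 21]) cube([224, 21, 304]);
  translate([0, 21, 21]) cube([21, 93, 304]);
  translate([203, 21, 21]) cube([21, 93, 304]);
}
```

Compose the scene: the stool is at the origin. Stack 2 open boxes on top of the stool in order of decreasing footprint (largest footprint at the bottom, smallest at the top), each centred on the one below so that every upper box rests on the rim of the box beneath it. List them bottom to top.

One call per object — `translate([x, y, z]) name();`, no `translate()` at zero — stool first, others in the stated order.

stool();
translate([22, 77, 411]) open_box();
translate([38, 81, 796]) open_box_2();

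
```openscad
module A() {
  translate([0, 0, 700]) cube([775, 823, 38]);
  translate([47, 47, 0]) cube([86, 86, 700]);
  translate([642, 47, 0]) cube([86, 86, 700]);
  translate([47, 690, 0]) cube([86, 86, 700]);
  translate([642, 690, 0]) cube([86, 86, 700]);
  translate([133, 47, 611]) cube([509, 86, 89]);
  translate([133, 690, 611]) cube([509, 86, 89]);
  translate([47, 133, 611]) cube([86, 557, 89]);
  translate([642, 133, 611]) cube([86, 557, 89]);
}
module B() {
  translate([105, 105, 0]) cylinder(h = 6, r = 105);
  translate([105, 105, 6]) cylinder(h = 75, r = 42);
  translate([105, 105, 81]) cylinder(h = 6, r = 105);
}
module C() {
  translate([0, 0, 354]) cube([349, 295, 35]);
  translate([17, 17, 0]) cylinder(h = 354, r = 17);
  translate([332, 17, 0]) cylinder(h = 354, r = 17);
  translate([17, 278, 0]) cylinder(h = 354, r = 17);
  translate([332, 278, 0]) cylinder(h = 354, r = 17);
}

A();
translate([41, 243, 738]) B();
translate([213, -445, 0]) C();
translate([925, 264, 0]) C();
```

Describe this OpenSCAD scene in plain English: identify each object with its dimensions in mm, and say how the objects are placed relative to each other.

A is a rectangular dining table. The top is 775×823×38 mm with its upper surface at z = 738 mm. It stands on four 86×86 mm square legs, each inset 47 mm from the nearest pair of top edges, running from the floor to the underside of the top. Four apron rails, 86 mm thick and 89 mm tall, run between adjacent legs with their top edges flush with the underside of the top and their outer faces flush with the legs' outer faces.

B is a spool: two coaxial disc flanges of radius 105 mm and thickness 6 mm, joined by a core cylinder of radius 42 mm and height 75 mm. The lower flange rests on z = 0 and the three cylinders share a vertical axis.

C is a four-legged stool. The seat is a 349×295×35 mm slab whose top surface is at z = 389 mm; four round legs, each 34 mm in diameter, run from the floor (z = 0) to the underside of the seat, each leg's axis is inset half a diameter from the nearest pair of seat edges (so the leg's bounding box is flush with the corner).

The spool is on top of the table. Two stools sit around the table at the −y, +x sides.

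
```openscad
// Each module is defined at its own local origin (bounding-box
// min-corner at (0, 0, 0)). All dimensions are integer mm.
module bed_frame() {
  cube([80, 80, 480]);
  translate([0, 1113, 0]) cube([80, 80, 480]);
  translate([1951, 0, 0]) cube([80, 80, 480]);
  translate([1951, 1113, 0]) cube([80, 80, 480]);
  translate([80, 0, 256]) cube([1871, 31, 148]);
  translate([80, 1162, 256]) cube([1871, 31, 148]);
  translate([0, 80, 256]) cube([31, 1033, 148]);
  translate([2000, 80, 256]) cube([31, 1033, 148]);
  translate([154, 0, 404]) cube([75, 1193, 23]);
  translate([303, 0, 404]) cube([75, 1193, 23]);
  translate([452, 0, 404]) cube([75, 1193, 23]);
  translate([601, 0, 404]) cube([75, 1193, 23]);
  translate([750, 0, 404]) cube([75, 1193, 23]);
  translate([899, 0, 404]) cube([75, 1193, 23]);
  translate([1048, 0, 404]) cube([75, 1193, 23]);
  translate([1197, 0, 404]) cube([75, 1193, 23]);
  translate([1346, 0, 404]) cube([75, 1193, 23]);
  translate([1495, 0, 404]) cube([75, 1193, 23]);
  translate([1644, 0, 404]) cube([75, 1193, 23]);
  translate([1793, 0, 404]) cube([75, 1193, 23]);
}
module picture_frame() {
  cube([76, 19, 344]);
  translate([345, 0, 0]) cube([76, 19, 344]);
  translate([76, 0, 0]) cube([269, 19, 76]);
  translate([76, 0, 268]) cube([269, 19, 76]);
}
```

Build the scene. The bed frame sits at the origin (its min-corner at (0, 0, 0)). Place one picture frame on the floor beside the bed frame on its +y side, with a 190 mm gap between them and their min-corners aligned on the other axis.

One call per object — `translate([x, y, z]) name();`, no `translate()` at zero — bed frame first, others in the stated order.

bed_frame();
translate([0, 1383, 0]) picture_frame();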